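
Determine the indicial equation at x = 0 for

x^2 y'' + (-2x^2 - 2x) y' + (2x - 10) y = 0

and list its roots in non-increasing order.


Divide by x^2 to reach normal form y'' + P_1(x) y' + P_2(x) y = 0 with P_1(x) = -2 - 2/x and P_2(x) = 2/x - 10/x^2.
x = 0 is a singular point because the y'-coefficient -2 - 2/x has a pole at x = 0 and the y-coefficient 2/x - 10/x^2 has a pole at x = 0.
It is a regular singular point because x P_1(x) = p(x) = -2x - 2 and x^2 P_2(x) = q(x) = 2x - 10 are polynomials, hence analytic at x = 0.
p(0) = -2,  q(0) = -10.
Indicial equation: r(r-1) + p(0) r + q(0) = 0, i.e. r^2 + (p(0) - 1) r + q(0) = 0, i.e. r^2 - 3 r - 10 = 0.
Discriminant: (-3)^2 - 4(-10) = 49, so r = (3 ± 7)/2.
Solving: r_1 = 5, r_2 = -2.

indicial: r^2 - 3 r - 10 = 0; roots r_1 = 5, r_2 = -2


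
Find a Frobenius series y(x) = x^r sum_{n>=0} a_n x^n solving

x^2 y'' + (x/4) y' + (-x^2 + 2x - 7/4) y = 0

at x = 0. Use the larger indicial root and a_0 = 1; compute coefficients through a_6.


Write in Frobenius form y'' + (p(x)/x) y' + (q(x)/x^2) y = 0:
  p(x) = 1/4,  q(x) = -x^2 + 2x - 7/4.
Indicial equation: r(r-1) + (1/4) r + (-7/4) = 0 -> roots r_1 = 7/4, r_2 = -1.
Take r = r_1 = 7/4. Let y(x) = x^r sum_{n>=0} a_n x^n with a_0 = 1.
Substitute y = x^r sum a_n x^n and match x^{r+n}. The recurrence is
  D(n) a_n + 2 a_{n-1} - 1 a_{n-2} = 0,  where D(n) = (r+n)(r+n-1) + (1/4)(r+n) + (-7/4).
  a_n = [-2 a_{n-1} + 1 a_{n-2}] / D(n).
Since the indicial polynomial factors as (r - r_1)(r - r_2), D(n) = (r_1 + n - r_1)(r_1 + n - r_2) = n(n + 11/4).
Evaluating step by step (a_0 = 1):
  n = 1: D(1) = 1(1 + 11/4) = 15/4; numerator = -2(1) = -2; a_1 = (-2)/(15/4) = -8/15
  n = 2: D(2) = 2(2 + 11/4) = 19/2; numerator = -2(-8/15) + 1(1) = 31/15; a_2 = (31/15)/(19/2) = 62/285
  n = 3: D(3) = 3(3 + 11/4) = 69/4; numerator = -2(62/285) + 1(-8/15) = -92/95; a_3 = (-92/95)/(69/4) = -16/285
  n = 4: D(4) = 4(4 + 11/4) = 27; numerator = -2(-16/285) + 1(62/285) = 94/285; a_4 = (94/285)/(27) = 94/7695
  n = 5: D(5) = 5(5 + 11/4) = 155/4; numerator = -2(94/7695) + 1(-16/285) = -124/1539; a_5 = (-124/1539)/(155/4) = -16/7695
  n = 6: D(6) = 6(6 + 11/4) = 105/2; numerator = -2(-16/7695) + 1(94/7695) = 14/855; a_6 = (14/855)/(105/2) = 4/12825

r = 7/4; a_0 = 1; a_1 = -8/15; a_2 = 62/285; a_3 = -16/285; a_4 = 94/7695; a_5 = -16/7695; a_6 = 4/12825


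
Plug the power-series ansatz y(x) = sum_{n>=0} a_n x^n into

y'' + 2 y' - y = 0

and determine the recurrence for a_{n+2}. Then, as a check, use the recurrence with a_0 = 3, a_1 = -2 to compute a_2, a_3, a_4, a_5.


Substitute y = sum_n a_n x^n.
y''(x) has coefficient (n+2)(n+1) a_{n+2} at x^n;
2 y'(x) has coefficient 2 (n+1) a_{n+1} at x^n;
-y(x) has coefficient -1 a_n at x^n.
Matching x^n: (n+2)(n+1) a_{n+2} + 2 (n+1) a_{n+1} - 1 a_n = 0.
Thus a_{n+2} = [-2 (n+1) a_{n+1} + 1 a_n] / ((n+1)(n+2)).

Check with a_0 = 3, a_1 = -2 (apply the recurrence for n = 0, 1, 2, 3): a_0 = 3, a_1 = -2, a_2 = 7/2, a_3 = -8/3, a_4 = 13/8, a_5 = -47/60.

a_(n+2) = [-2 (n+1) a_(n+1) + 1 a_n] / ((n+1)(n+2)); check: a_0 = 3, a_1 = -2, a_2 = 7/2, a_3 = -8/3, a_4 = 13/8, a_5 = -47/60


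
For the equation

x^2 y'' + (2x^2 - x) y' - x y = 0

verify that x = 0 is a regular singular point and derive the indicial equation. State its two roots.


Divide by x^2 to reach normal form y'' + P_1(x) y' + P_2(x) y = 0 with P_1(x) = 2 - 1/x and P_2(x) = -1/x.
x = 0 is a singular point because the y'-coefficient 2 - 1/x has a pole at x = 0 and the y-coefficient -1/x has a pole at x = 0.
It is a regular singular point because x P_1(x) = p(x) = 2x - 1 and x^2 P_2(x) = q(x) = -x are polynomials, hence analytic at x = 0.
p(0) = -1,  q(0) = 0.
Indicial equation: r(r-1) + p(0) r + q(0) = 0, i.e. r^2 + (p(0) - 1) r + q(0) = 0, i.e. r^2 - 2 r = 0.
Discriminant: (-2)^2 - 4(0) = 4, so r = (2 ± 2)/2.
Solving: r_1 = 2, r_2 = 0.

indicial: r^2 - 2 r = 0; roots r_1 = 2, r_2 = 0


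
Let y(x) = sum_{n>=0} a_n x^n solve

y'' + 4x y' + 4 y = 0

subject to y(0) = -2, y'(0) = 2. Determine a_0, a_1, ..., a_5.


Ansatz: y(x) = sum_{n>=0} a_n x^n, so y'(x) = sum_{n>=1} n a_n x^(n-1) and y''(x) = sum_{n>=2} n(n-1) a_n x^(n-2).
Substitute into P(x) y'' + Q(x) y' + R(x) y = 0 with P(x) = 1, Q(x) = 4x, R(x) = 4, and match powers of x.
Initial conditions: a_0 = -2, a_1 = 2.
Setting the coefficient of each power of x to zero and solving order by order (substituting the coefficients already found):
  x^0: 2 a_2 + 4 a_0 = 0  ->  2 a_2 = -4 a_0 = 8  ->  a_2 = 4
  x^1: 6 a_3 + 8 a_1 = 0  ->  6 a_3 = -8 a_1 = -16  ->  a_3 = -8/3
  x^2: 12 a_4 + 12 a_2 = 0  ->  12 a_4 = -12 a_2 = -48  ->  a_4 = -4
  x^3: 20 a_5 + 16 a_3 = 0  ->  20 a_5 = -16 a_3 = 128/3  ->  a_5 = 32/15
Truncated series: y(x) = -2 + 2 x + 4 x^2 - (8/3) x^3 - 4 x^4 + (32/15) x^5 + O(x^6).

a_0 = -2; a_1 = 2; a_2 = 4; a_3 = -8/3; a_4 = -4; a_5 = 32/15


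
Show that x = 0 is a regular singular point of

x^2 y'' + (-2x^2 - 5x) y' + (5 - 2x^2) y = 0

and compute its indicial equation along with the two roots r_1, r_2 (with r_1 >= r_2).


Divide by x^2 to reach normal form y'' + P_1(x) y' + P_2(x) y = 0 with P_1(x) = -2 - 5/x and P_2(x) = -2 + 5/x^2.
x = 0 is a singular point because the y'-coefficient -2 - 5/x has a pole at x = 0 and the y-coefficient -2 + 5/x^2 has a pole at x = 0.
It is a regular singular point because x P_1(x) = p(x) = -2x - 5 and x^2 P_2(x) = q(x) = 5 - 2x^2 are polynomials, hence analytic at x = 0.
p(0) = -5,  q(0) = 5.
Indicial equation: r(r-1) + p(0) r + q(0) = 0, i.e. r^2 + (p(0) - 1) r + q(0) = 0, i.e. r^2 - 6 r + 5 = 0.
Discriminant: (-6)^2 - 4(5) = 16, so r = (6 ± 4)/2.
Solving: r_1 = 5, r_2 = 1.

indicial: r^2 - 6 r + 5 = 0; roots r_1 = 5, r_2 = 1


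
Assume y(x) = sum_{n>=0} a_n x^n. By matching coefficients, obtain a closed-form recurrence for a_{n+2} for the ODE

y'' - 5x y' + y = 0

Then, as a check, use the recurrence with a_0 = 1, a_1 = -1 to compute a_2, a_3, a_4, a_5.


Substitute y = sum_n a_n x^n.
y''(x) has coefficient (n+2)(n+1) a_{n+2} at x^n;
-5 x y'(x) has coefficient -5 n a_n at x^n (shift);
y(x) has coefficient 1 a_n at x^n.
Matching x^n: (n+2)(n+1) a_{n+2} + (-5n + 1) a_n = 0.
Thus a_{n+2} = (5n - 1) / ((n+1)(n+2)) * a_n.

Check with a_0 = 1, a_1 = -1 (apply the recurrence for n = 0, 1, 2, 3): a_0 = 1, a_1 = -1, a_2 = -1/2, a_3 = -2/3, a_4 = -3/8, a_5 = -7/15.

a_(n+2) = (5n - 1) / ((n+1)(n+2)) * a_n; check: a_0 = 1, a_1 = -1, a_2 = -1/2, a_3 = -2/3, a_4 = -3/8, a_5 = -7/15


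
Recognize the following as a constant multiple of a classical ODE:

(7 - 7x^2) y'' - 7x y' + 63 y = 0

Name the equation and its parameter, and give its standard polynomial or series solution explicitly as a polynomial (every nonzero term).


All three coefficients share the factor 7; dividing through by 7 gives  (1 - x^2) y'' - x y' + 9 y = 0.
This matches the Chebyshev equation (1 - x^2) y'' - x y' + n^2 y = 0 (note the -x y' term, not -2x y') with n^2 = 9, so n = 3; the polynomial solution is T_3(x).
With y = sum_k a_k x^k, matching x^k gives (k+2)(k+1) a_{k+2} = (k^2 - n^2) a_k = (k - 3)(k + 3) a_k. The right side vanishes at k = 3, so the series with the parity of 3 terminates at degree 3.
Standard normalization: leading coefficient of T_n is 2^(n-1), so a_3 = 2^2 = 4. Work downward with a_k = (k+1)(k+2) a_{k+2} / ((k - 3)(k + 3)):
  a_1 = (2)(3)(4) / ((1 - 3)(1 + 3)) = 24/(-8) = -3
Hence T_3(x) = 4 x^3 - 3 x.

T_3(x); series = 4 x^3 - 3 x


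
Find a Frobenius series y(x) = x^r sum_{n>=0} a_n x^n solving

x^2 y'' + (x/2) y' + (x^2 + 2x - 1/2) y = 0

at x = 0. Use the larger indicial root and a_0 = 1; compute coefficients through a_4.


Write in Frobenius form y'' + (p(x)/x) y' + (q(x)/x^2) y = 0:
  p(x) = 1/2,  q(x) = x^2 + 2x - 1/2.
Indicial equation: r(r-1) + (1/2) r + (-1/2) = 0 -> roots r_1 = 1, r_2 = -1/2.
Take r = r_1 = 1. Let y(x) = x^r sum_{n>=0} a_n x^n with a_0 = 1.
Substitute y = x^r sum a_n x^n and match x^{r+n}. The recurrence is
  D(n) a_n + 2 a_{n-1} + 1 a_{n-2} = 0,  where D(n) = (r+n)(r+n-1) + (1/2)(r+n) + (-1/2).
  a_n = [-2 a_{n-1} - 1 a_{n-2}] / D(n).
Since the indicial polynomial factors as (r - r_1)(r - r_2), D(n) = (r_1 + n - r_1)(r_1 + n - r_2) = n(n + 3/2).
Evaluating step by step (a_0 = 1):
  n = 1: D(1) = 1(1 + 3/2) = 5/2; numerator = -2(1) = -2; a_1 = (-2)/(5/2) = -4/5
  n = 2: D(2) = 2(2 + 3/2) = 7; numerator = -2(-4/5) - 1(1) = 3/5; a_2 = (3/5)/(7) = 3/35
  n = 3: D(3) = 3(3 + 3/2) = 27/2; numerator = -2(3/35) - 1(-4/5) = 22/35; a_3 = (22/35)/(27/2) = 44/945
  n = 4: D(4) = 4(4 + 3/2) = 22; numerator = -2(44/945) - 1(3/35) = -169/945; a_4 = (-169/945)/(22) = -169/20790

r = 1; a_0 = 1; a_1 = -4/5; a_2 = 3/35; a_3 = 44/945; a_4 = -169/20790


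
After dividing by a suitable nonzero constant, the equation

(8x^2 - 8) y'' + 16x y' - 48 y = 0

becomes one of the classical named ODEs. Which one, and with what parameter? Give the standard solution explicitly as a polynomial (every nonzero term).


All three coefficients share the factor -8; dividing through by -8 gives  (1 - x^2) y'' - 2x y' + 6 y = 0.
This matches the Legendre equation (1 - x^2) y'' - 2x y' + n(n+1) y = 0 (note the -2x y' term) with n(n+1) = 6, so n = 2; the polynomial solution is P_2(x).
With y = sum_k a_k x^k, matching x^k gives (k+2)(k+1) a_{k+2} = [k(k+1) - n(n+1)] a_k = (k - 2)(k + 3) a_k. The right side vanishes at k = 2, so the series with the parity of 2 terminates at degree 2.
Standard normalization (P_n(1) = 1): leading coefficient (2n)!/(2^n (n!)^2) = 24/(4*4) = 3/2, so a_2 = 3/2. Work downward with a_k = (k+1)(k+2) a_{k+2} / ((k - 2)(k + 3)):
  a_0 = (1)(2)(3/2) / ((0 - 2)(0 + 3)) = 3/(-6) = -1/2
Hence P_2(x) = 3 x^2/2 - 1/2.

P_2(x); series = 3 x^2/2 - 1/2


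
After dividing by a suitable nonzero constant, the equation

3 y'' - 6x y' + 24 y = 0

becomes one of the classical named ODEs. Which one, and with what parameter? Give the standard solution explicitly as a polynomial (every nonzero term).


All three coefficients share the factor 3; dividing through by 3 gives  y'' - 2x y' + 8 y = 0.
This matches the Hermite equation y'' - 2x y' + 2n y = 0 with 2n = 8, so n = 4; the polynomial solution is H_4(x).
With y = sum_k a_k x^k, matching x^k gives (k+2)(k+1) a_{k+2} = 2(k - n) a_k = 2(k - 4) a_k. The right side vanishes at k = 4, so the series with the parity of 4 terminates at degree 4.
Standard normalization: leading coefficient of H_n is 2^n, so a_4 = 2^4 = 16. Work downward with a_k = (k+1)(k+2) a_{k+2} / (2(k - n)):
  a_2 = (3)(4)(16) / (2(2 - 4)) = 192/(-4) = -48
  a_0 = (1)(2)(-48) / (2(0 - 4)) = -96/(-8) = 12
Hence H_4(x) = 16 x^4 - 48 x^2 + 12.

H_4(x); series = 16 x^4 - 48 x^2 + 12


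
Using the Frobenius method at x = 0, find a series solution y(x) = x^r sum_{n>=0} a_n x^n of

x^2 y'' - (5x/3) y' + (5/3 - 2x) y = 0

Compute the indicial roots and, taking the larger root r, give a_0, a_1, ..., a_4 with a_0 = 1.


Write in Frobenius form y'' + (p(x)/x) y' + (q(x)/x^2) y = 0:
  p(x) = -5/3,  q(x) = 5/3 - 2x.
Indicial equation: r(r-1) + (-5/3) r + (5/3) = 0 -> roots r_1 = 5/3, r_2 = 1.
Take r = r_1 = 5/3. Let y(x) = x^r sum_{n>=0} a_n x^n with a_0 = 1.
Substitute y = x^r sum a_n x^n and match x^{r+n}. The recurrence is
  D(n) a_n - 2 a_{n-1} = 0,  where D(n) = (r+n)(r+n-1) + (-5/3)(r+n) + (5/3).
  a_n = 2 / D(n) * a_{n-1}.
Since the indicial polynomial factors as (r - r_1)(r - r_2), D(n) = (r_1 + n - r_1)(r_1 + n - r_2) = n(n + 2/3).
Evaluating step by step (a_0 = 1):
  n = 1: D(1) = 1(1 + 2/3) = 5/3; numerator = 2(1) = 2; a_1 = (2)/(5/3) = 6/5
  n = 2: D(2) = 2(2 + 2/3) = 16/3; numerator = 2(6/5) = 12/5; a_2 = (12/5)/(16/3) = 9/20
  n = 3: D(3) = 3(3 + 2/3) = 11; numerator = 2(9/20) = 9/10; a_3 = (9/10)/(11) = 9/110
  n = 4: D(4) = 4(4 + 2/3) = 56/3; numerator = 2(9/110) = 9/55; a_4 = (9/55)/(56/3) = 27/3080

r = 5/3; a_0 = 1; a_1 = 6/5; a_2 = 9/20; a_3 = 9/110; a_4 = 27/3080


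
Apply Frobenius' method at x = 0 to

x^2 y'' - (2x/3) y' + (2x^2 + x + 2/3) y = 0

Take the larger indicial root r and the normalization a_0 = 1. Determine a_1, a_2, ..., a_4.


Write in Frobenius form y'' + (p(x)/x) y' + (q(x)/x^2) y = 0:
  p(x) = -2/3,  q(x) = 2x^2 + x + 2/3.
Indicial equation: r(r-1) + (-2/3) r + (2/3) = 0 -> roots r_1 = 1, r_2 = 2/3.
Take r = r_1 = 1. Let y(x) = x^r sum_{n>=0} a_n x^n with a_0 = 1.
Substitute y = x^r sum a_n x^n and match x^{r+n}. The recurrence is
  D(n) a_n + 1 a_{n-1} + 2 a_{n-2} = 0,  where D(n) = (r+n)(r+n-1) + (-2/3)(r+n) + (2/3).
  a_n = [-1 a_{n-1} - 2 a_{n-2}] / D(n).
Since the indicial polynomial factors as (r - r_1)(r - r_2), D(n) = (r_1 + n - r_1)(r_1 + n - r_2) = n(n + 1/3).
Evaluating step by step (a_0 = 1):
  n = 1: D(1) = 1(1 + 1/3) = 4/3; numerator = -1(1) = -1; a_1 = (-1)/(4/3) = -3/4
  n = 2: D(2) = 2(2 + 1/3) = 14/3; numerator = -1(-3/4) - 2(1) = -5/4; a_2 = (-5/4)/(14/3) = -15/56
  n = 3: D(3) = 3(3 + 1/3) = 10; numerator = -1(-15/56) - 2(-3/4) = 99/56; a_3 = (99/56)/(10) = 99/560
  n = 4: D(4) = 4(4 + 1/3) = 52/3; numerator = -1(99/560) - 2(-15/56) = 201/560; a_4 = (201/560)/(52/3) = 603/29120

r = 1; a_0 = 1; a_1 = -3/4; a_2 = -15/56; a_3 = 99/560; a_4 = 603/29120


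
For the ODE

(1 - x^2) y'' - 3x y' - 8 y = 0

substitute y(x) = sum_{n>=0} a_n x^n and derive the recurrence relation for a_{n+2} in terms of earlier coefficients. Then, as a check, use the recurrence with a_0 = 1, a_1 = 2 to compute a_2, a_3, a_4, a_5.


Substitute y = sum_n a_n x^n.
(1 - 1 x^2) y'' contributes (n+2)(n+1) a_{n+2} - n(n-1) a_n at x^n.
-3 x y'(x) contributes -3 n a_n at x^n.
-8 y(x) contributes -8 a_n at x^n.
Matching x^n: (n+2)(n+1) a_{n+2} + (-n(n-1) - 3 n - 8) a_n = 0.
Thus a_{n+2} = (n(n-1) + 3 n + 8) / ((n+1)(n+2)) * a_n.

Check with a_0 = 1, a_1 = 2 (apply the recurrence for n = 0, 1, 2, 3): a_0 = 1, a_1 = 2, a_2 = 4, a_3 = 11/3, a_4 = 16/3, a_5 = 253/60.

a_(n+2) = (n(n-1) + 3 n + 8) / ((n+1)(n+2)) * a_n; check: a_0 = 1, a_1 = 2, a_2 = 4, a_3 = 11/3, a_4 = 16/3, a_5 = 253/60


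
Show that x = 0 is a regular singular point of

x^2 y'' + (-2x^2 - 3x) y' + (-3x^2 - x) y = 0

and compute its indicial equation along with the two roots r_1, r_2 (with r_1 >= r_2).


Divide by x^2 to reach normal form y'' + P_1(x) y' + P_2(x) y = 0 with P_1(x) = -2 - 3/x and P_2(x) = -3 - 1/x.
x = 0 is a singular point because the y'-coefficient -2 - 3/x has a pole at x = 0 and the y-coefficient -3 - 1/x has a pole at x = 0.
It is a regular singular point because x P_1(x) = p(x) = -2x - 3 and x^2 P_2(x) = q(x) = -3x^2 - x are polynomials, hence analytic at x = 0.
p(0) = -3,  q(0) = 0.
Indicial equation: r(r-1) + p(0) r + q(0) = 0, i.e. r^2 + (p(0) - 1) r + q(0) = 0, i.e. r^2 - 4 r = 0.
Discriminant: (-4)^2 - 4(0) = 16, so r = (4 ± 4)/2.
Solving: r_1 = 4, r_2 = 0.

indicial: r^2 - 4 r = 0; roots r_1 = 4, r_2 = 0


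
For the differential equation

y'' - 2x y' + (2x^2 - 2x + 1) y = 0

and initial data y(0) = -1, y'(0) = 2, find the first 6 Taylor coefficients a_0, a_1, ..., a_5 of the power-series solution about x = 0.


Ansatz: y(x) = sum_{n>=0} a_n x^n, so y'(x) = sum_{n>=1} n a_n x^(n-1) and y''(x) = sum_{n>=2} n(n-1) a_n x^(n-2).
Substitute into P(x) y'' + Q(x) y' + R(x) y = 0 with P(x) = 1, Q(x) = -2x, R(x) = 2x^2 - 2x + 1, and match powers of x.
Initial conditions: a_0 = -1, a_1 = 2.
Setting the coefficient of each power of x to zero and solving order by order (substituting the coefficients already found):
  x^0: 2 a_2 + a_0 = 0  ->  2 a_2 = -a_0 = 1  ->  a_2 = 1/2
  x^1: 6 a_3 - a_1 - 2 a_0 = 0  ->  6 a_3 = a_1 + 2 a_0 = 0  ->  a_3 = 0
  x^2: 12 a_4 - 3 a_2 - 2 a_1 + 2 a_0 = 0  ->  12 a_4 = 3 a_2 + 2 a_1 - 2 a_0 = 15/2  ->  a_4 = 5/8
  x^3: 20 a_5 - 5 a_3 - 2 a_2 + 2 a_1 = 0  ->  20 a_5 = 5 a_3 + 2 a_2 - 2 a_1 = -3  ->  a_5 = -3/20
Truncated series: y(x) = -1 + 2 x + (1/2) x^2 + (5/8) x^4 - (3/20) x^5 + O(x^6).

a_0 = -1; a_1 = 2; a_2 = 1/2; a_3 = 0; a_4 = 5/8; a_5 = -3/20


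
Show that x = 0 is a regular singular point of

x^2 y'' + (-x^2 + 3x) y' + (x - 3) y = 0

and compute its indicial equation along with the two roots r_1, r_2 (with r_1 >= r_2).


Divide by x^2 to reach normal form y'' + P_1(x) y' + P_2(x) y = 0 with P_1(x) = -1 + 3/x and P_2(x) = 1/x - 3/x^2.
x = 0 is a singular point because the y'-coefficient -1 + 3/x has a pole at x = 0 and the y-coefficient 1/x - 3/x^2 has a pole at x = 0.
It is a regular singular point because x P_1(x) = p(x) = 3 - x and x^2 P_2(x) = q(x) = x - 3 are polynomials, hence analytic at x = 0.
p(0) = 3,  q(0) = -3.
Indicial equation: r(r-1) + p(0) r + q(0) = 0, i.e. r^2 + (p(0) - 1) r + q(0) = 0, i.e. r^2 + 2 r - 3 = 0.
Discriminant: (2)^2 - 4(-3) = 16, so r = (-2 ± 4)/2.
Solving: r_1 = 1, r_2 = -3.

indicial: r^2 + 2 r - 3 = 0; roots r_1 = 1, r_2 = -3


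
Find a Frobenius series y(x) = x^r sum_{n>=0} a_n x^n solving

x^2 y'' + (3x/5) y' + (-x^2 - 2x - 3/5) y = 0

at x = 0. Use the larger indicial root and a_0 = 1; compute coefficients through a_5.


Write in Frobenius form y'' + (p(x)/x) y' + (q(x)/x^2) y = 0:
  p(x) = 3/5,  q(x) = -x^2 - 2x - 3/5.
Indicial equation: r(r-1) + (3/5) r + (-3/5) = 0 -> roots r_1 = 1, r_2 = -3/5.
Take r = r_1 = 1. Let y(x) = x^r sum_{n>=0} a_n x^n with a_0 = 1.
Substitute y = x^r sum a_n x^n and match x^{r+n}. The recurrence is
  D(n) a_n - 2 a_{n-1} - 1 a_{n-2} = 0,  where D(n) = (r+n)(r+n-1) + (3/5)(r+n) + (-3/5).
  a_n = [2 a_{n-1} + 1 a_{n-2}] / D(n).
Since the indicial polynomial factors as (r - r_1)(r - r_2), D(n) = (r_1 + n - r_1)(r_1 + n - r_2) = n(n + 8/5).
Evaluating step by step (a_0 = 1):
  n = 1: D(1) = 1(1 + 8/5) = 13/5; numerator = 2(1) = 2; a_1 = (2)/(13/5) = 10/13
  n = 2: D(2) = 2(2 + 8/5) = 36/5; numerator = 2(10/13) + 1(1) = 33/13; a_2 = (33/13)/(36/5) = 55/156
  n = 3: D(3) = 3(3 + 8/5) = 69/5; numerator = 2(55/156) + 1(10/13) = 115/78; a_3 = (115/78)/(69/5) = 25/234
  n = 4: D(4) = 4(4 + 8/5) = 112/5; numerator = 2(25/234) + 1(55/156) = 265/468; a_4 = (265/468)/(112/5) = 1325/52416
  n = 5: D(5) = 5(5 + 8/5) = 33; numerator = 2(1325/52416) + 1(25/234) = 1375/8736; a_5 = (1375/8736)/(33) = 125/26208

r = 1; a_0 = 1; a_1 = 10/13; a_2 = 55/156; a_3 = 25/234; a_4 = 1325/52416; a_5 = 125/26208


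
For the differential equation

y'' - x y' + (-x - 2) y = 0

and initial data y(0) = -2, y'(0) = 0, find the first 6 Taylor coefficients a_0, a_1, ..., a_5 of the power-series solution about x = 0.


Ansatz: y(x) = sum_{n>=0} a_n x^n, so y'(x) = sum_{n>=1} n a_n x^(n-1) and y''(x) = sum_{n>=2} n(n-1) a_n x^(n-2).
Substitute into P(x) y'' + Q(x) y' + R(x) y = 0 with P(x) = 1, Q(x) = -x, R(x) = -x - 2, and match powers of x.
Initial conditions: a_0 = -2, a_1 = 0.
Setting the coefficient of each power of x to zero and solving order by order (substituting the coefficients already found):
  x^0: 2 a_2 - 2 a_0 = 0  ->  2 a_2 = 2 a_0 = -4  ->  a_2 = -2
  x^1: 6 a_3 - 3 a_1 - a_0 = 0  ->  6 a_3 = 3 a_1 + a_0 = -2  ->  a_3 = -1/3
  x^2: 12 a_4 - 4 a_2 - a_1 = 0  ->  12 a_4 = 4 a_2 + a_1 = -8  ->  a_4 = -2/3
  x^3: 20 a_5 - 5 a_3 - a_2 = 0  ->  20 a_5 = 5 a_3 + a_2 = -11/3  ->  a_5 = -11/60
Truncated series: y(x) = -2 - 2 x^2 - (1/3) x^3 - (2/3) x^4 - (11/60) x^5 + O(x^6).

a_0 = -2; a_1 = 0; a_2 = -2; a_3 = -1/3; a_4 = -2/3; a_5 = -11/60


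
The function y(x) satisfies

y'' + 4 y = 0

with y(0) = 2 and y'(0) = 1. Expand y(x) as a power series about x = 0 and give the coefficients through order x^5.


Ansatz: y(x) = sum_{n>=0} a_n x^n, so y'(x) = sum_{n>=1} n a_n x^(n-1) and y''(x) = sum_{n>=2} n(n-1) a_n x^(n-2).
Substitute into P(x) y'' + Q(x) y' + R(x) y = 0 with P(x) = 1, Q(x) = 0, R(x) = 4, and match powers of x.
Initial conditions: a_0 = 2, a_1 = 1.
Setting the coefficient of each power of x to zero and solving order by order (substituting the coefficients already found):
  x^0: 2 a_2 + 4 a_0 = 0  ->  2 a_2 = -4 a_0 = -8  ->  a_2 = -4
  x^1: 6 a_3 + 4 a_1 = 0  ->  6 a_3 = -4 a_1 = -4  ->  a_3 = -2/3
  x^2: 12 a_4 + 4 a_2 = 0  ->  12 a_4 = -4 a_2 = 16  ->  a_4 = 4/3
  x^3: 20 a_5 + 4 a_3 = 0  ->  20 a_5 = -4 a_3 = 8/3  ->  a_5 = 2/15
Truncated series: y(x) = 2 + x - 4 x^2 - (2/3) x^3 + (4/3) x^4 + (2/15) x^5 + O(x^6).

a_0 = 2; a_1 = 1; a_2 = -4; a_3 = -2/3; a_4 = 4/3; a_5 = 2/15


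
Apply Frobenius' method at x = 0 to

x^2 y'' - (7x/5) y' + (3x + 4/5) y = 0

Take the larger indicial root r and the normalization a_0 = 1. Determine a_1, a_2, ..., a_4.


Write in Frobenius form y'' + (p(x)/x) y' + (q(x)/x^2) y = 0:
  p(x) = -7/5,  q(x) = 3x + 4/5.
Indicial equation: r(r-1) + (-7/5) r + (4/5) = 0 -> roots r_1 = 2, r_2 = 2/5.
Take r = r_1 = 2. Let y(x) = x^r sum_{n>=0} a_n x^n with a_0 = 1.
Substitute y = x^r sum a_n x^n and match x^{r+n}. The recurrence is
  D(n) a_n + 3 a_{n-1} = 0,  where D(n) = (r+n)(r+n-1) + (-7/5)(r+n) + (4/5).
  a_n = -3 / D(n) * a_{n-1}.
Since the indicial polynomial factors as (r - r_1)(r - r_2), D(n) = (r_1 + n - r_1)(r_1 + n - r_2) = n(n + 8/5).
Evaluating step by step (a_0 = 1):
  n = 1: D(1) = 1(1 + 8/5) = 13/5; numerator = -3(1) = -3; a_1 = (-3)/(13/5) = -15/13
  n = 2: D(2) = 2(2 + 8/5) = 36/5; numerator = -3(-15/13) = 45/13; a_2 = (45/13)/(36/5) = 25/52
  n = 3: D(3) = 3(3 + 8/5) = 69/5; numerator = -3(25/52) = -75/52; a_3 = (-75/52)/(69/5) = -125/1196
  n = 4: D(4) = 4(4 + 8/5) = 112/5; numerator = -3(-125/1196) = 375/1196; a_4 = (375/1196)/(112/5) = 1875/133952

r = 2; a_0 = 1; a_1 = -15/13; a_2 = 25/52; a_3 = -125/1196; a_4 = 1875/133952


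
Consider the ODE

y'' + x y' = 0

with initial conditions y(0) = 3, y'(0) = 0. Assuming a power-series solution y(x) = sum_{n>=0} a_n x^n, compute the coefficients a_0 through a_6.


Ansatz: y(x) = sum_{n>=0} a_n x^n, so y'(x) = sum_{n>=1} n a_n x^(n-1) and y''(x) = sum_{n>=2} n(n-1) a_n x^(n-2).
Substitute into P(x) y'' + Q(x) y' + R(x) y = 0 with P(x) = 1, Q(x) = x, R(x) = 0, and match powers of x.
Initial conditions: a_0 = 3, a_1 = 0.
Setting the coefficient of each power of x to zero and solving order by order (substituting the coefficients already found):
  x^0: 2 a_2 = 0  ->  a_2 = 0
  x^1: 6 a_3 + a_1 = 0  ->  6 a_3 = -a_1 = 0  ->  a_3 = 0
  x^2: 12 a_4 + 2 a_2 = 0  ->  12 a_4 = -2 a_2 = 0  ->  a_4 = 0
  x^3: 20 a_5 + 3 a_3 = 0  ->  20 a_5 = -3 a_3 = 0  ->  a_5 = 0
  x^4: 30 a_6 + 4 a_4 = 0  ->  30 a_6 = -4 a_4 = 0  ->  a_6 = 0
Truncated series: y(x) = 3 + O(x^7).

a_0 = 3; a_1 = 0; a_2 = 0; a_3 = 0; a_4 = 0; a_5 = 0; a_6 = 0


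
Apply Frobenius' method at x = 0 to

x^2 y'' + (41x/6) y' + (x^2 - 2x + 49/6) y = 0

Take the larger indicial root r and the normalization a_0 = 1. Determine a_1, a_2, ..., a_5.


Write in Frobenius form y'' + (p(x)/x) y' + (q(x)/x^2) y = 0:
  p(x) = 41/6,  q(x) = x^2 - 2x + 49/6.
Indicial equation: r(r-1) + (41/6) r + (49/6) = 0 -> roots r_1 = -7/3, r_2 = -7/2.
Take r = r_1 = -7/3. Let y(x) = x^r sum_{n>=0} a_n x^n with a_0 = 1.
Substitute y = x^r sum a_n x^n and match x^{r+n}. The recurrence is
  D(n) a_n - 2 a_{n-1} + 1 a_{n-2} = 0,  where D(n) = (r+n)(r+n-1) + (41/6)(r+n) + (49/6).
  a_n = [2 a_{n-1} - 1 a_{n-2}] / D(n).
Since the indicial polynomial factors as (r - r_1)(r - r_2), D(n) = (r_1 + n - r_1)(r_1 + n - r_2) = n(n + 7/6).
Evaluating step by step (a_0 = 1):
  n = 1: D(1) = 1(1 + 7/6) = 13/6; numerator = 2(1) = 2; a_1 = (2)/(13/6) = 12/13
  n = 2: D(2) = 2(2 + 7/6) = 19/3; numerator = 2(12/13) - 1(1) = 11/13; a_2 = (11/13)/(19/3) = 33/247
  n = 3: D(3) = 3(3 + 7/6) = 25/2; numerator = 2(33/247) - 1(12/13) = -162/247; a_3 = (-162/247)/(25/2) = -324/6175
  n = 4: D(4) = 4(4 + 7/6) = 62/3; numerator = 2(-324/6175) - 1(33/247) = -1473/6175; a_4 = (-1473/6175)/(62/3) = -4419/382850
  n = 5: D(5) = 5(5 + 7/6) = 185/6; numerator = 2(-4419/382850) - 1(-324/6175) = 225/7657; a_5 = (225/7657)/(185/6) = 270/283309

r = -7/3; a_0 = 1; a_1 = 12/13; a_2 = 33/247; a_3 = -324/6175; a_4 = -4419/382850; a_5 = 270/283309


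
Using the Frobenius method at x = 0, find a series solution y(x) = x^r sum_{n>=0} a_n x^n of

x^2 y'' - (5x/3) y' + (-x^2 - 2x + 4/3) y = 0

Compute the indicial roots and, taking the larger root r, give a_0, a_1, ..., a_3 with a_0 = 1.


Write in Frobenius form y'' + (p(x)/x) y' + (q(x)/x^2) y = 0:
  p(x) = -5/3,  q(x) = -x^2 - 2x + 4/3.
Indicial equation: r(r-1) + (-5/3) r + (4/3) = 0 -> roots r_1 = 2, r_2 = 2/3.
Take r = r_1 = 2. Let y(x) = x^r sum_{n>=0} a_n x^n with a_0 = 1.
Substitute y = x^r sum a_n x^n and match x^{r+n}. The recurrence is
  D(n) a_n - 2 a_{n-1} - 1 a_{n-2} = 0,  where D(n) = (r+n)(r+n-1) + (-5/3)(r+n) + (4/3).
  a_n = [2 a_{n-1} + 1 a_{n-2}] / D(n).
Since the indicial polynomial factors as (r - r_1)(r - r_2), D(n) = (r_1 + n - r_1)(r_1 + n - r_2) = n(n + 4/3).
Evaluating step by step (a_0 = 1):
  n = 1: D(1) = 1(1 + 4/3) = 7/3; numerator = 2(1) = 2; a_1 = (2)/(7/3) = 6/7
  n = 2: D(2) = 2(2 + 4/3) = 20/3; numerator = 2(6/7) + 1(1) = 19/7; a_2 = (19/7)/(20/3) = 57/140
  n = 3: D(3) = 3(3 + 4/3) = 13; numerator = 2(57/140) + 1(6/7) = 117/70; a_3 = (117/70)/(13) = 9/70

r = 2; a_0 = 1; a_1 = 6/7; a_2 = 57/140; a_3 = 9/70


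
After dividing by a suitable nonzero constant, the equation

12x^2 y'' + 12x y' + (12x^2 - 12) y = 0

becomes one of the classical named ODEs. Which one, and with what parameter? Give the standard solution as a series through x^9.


All three coefficients share the factor 12; dividing through by 12 gives  x^2 y'' + x y' + (x^2 - 1) y = 0.
This matches the Bessel equation x^2 y'' + x y' + (x^2 - nu^2) y = 0 with nu^2 = 1, so nu = 1; the solution bounded at x = 0 is J_1(x).
Frobenius at x = 0: indicial roots ±nu; for r = nu the recurrence k(k + 2nu) c_k = -c_{k-2} gives the standard series J_nu(x) = sum_{k>=0} (-1)^k / (k! (k+nu)!) (x/2)^(2k+nu). Evaluate the first 5 terms:
  k = 0: (-1)^0 / (0! * 1! * 2^1) x^1 = 1/(1*1*2) x^1 = (1/2) x^1
  k = 1: (-1)^1 / (1! * 2! * 2^3) x^3 = -1/(1*2*8) x^3 = (-1/16) x^3
  k = 2: (-1)^2 / (2! * 3! * 2^5) x^5 = 1/(2*6*32) x^5 = (1/384) x^5
  k = 3: (-1)^3 / (3! * 4! * 2^7) x^7 = -1/(6*24*128) x^7 = (-1/18432) x^7
  k = 4: (-1)^4 / (4! * 5! * 2^9) x^9 = 1/(24*120*512) x^9 = (1/1474560) x^9
Hence J_1(x) = x^9/1474560 - x^7/18432 + x^5/384 - x^3/16 + x/2 + ....

J_1(x); series = x^9/1474560 - x^7/18432 + x^5/384 - x^3/16 + x/2


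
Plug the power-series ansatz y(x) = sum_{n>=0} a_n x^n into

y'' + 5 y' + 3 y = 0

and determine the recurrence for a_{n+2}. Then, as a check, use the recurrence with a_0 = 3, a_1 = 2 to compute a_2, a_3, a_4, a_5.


Substitute y = sum_n a_n x^n.
y''(x) has coefficient (n+2)(n+1) a_{n+2} at x^n;
5 y'(x) has coefficient 5 (n+1) a_{n+1} at x^n;
3 y(x) has coefficient 3 a_n at x^n.
Matching x^n: (n+2)(n+1) a_{n+2} + 5 (n+1) a_{n+1} + 3 a_n = 0.
Thus a_{n+2} = [-5 (n+1) a_{n+1} - 3 a_n] / ((n+1)(n+2)).

Check with a_0 = 3, a_1 = 2 (apply the recurrence for n = 0, 1, 2, 3): a_0 = 3, a_1 = 2, a_2 = -19/2, a_3 = 89/6, a_4 = -97/6, a_5 = 1673/120.

a_(n+2) = [-5 (n+1) a_(n+1) - 3 a_n] / ((n+1)(n+2)); check: a_0 = 3, a_1 = 2, a_2 = -19/2, a_3 = 89/6, a_4 = -97/6, a_5 = 1673/120


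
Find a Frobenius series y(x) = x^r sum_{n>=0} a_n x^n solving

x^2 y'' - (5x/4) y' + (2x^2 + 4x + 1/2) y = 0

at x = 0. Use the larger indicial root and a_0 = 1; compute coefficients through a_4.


Write in Frobenius form y'' + (p(x)/x) y' + (q(x)/x^2) y = 0:
  p(x) = -5/4,  q(x) = 2x^2 + 4x + 1/2.
Indicial equation: r(r-1) + (-5/4) r + (1/2) = 0 -> roots r_1 = 2, r_2 = 1/4.
Take r = r_1 = 2. Let y(x) = x^r sum_{n>=0} a_n x^n with a_0 = 1.
Substitute y = x^r sum a_n x^n and match x^{r+n}. The recurrence is
  D(n) a_n + 4 a_{n-1} + 2 a_{n-2} = 0,  where D(n) = (r+n)(r+n-1) + (-5/4)(r+n) + (1/2).
  a_n = [-4 a_{n-1} - 2 a_{n-2}] / D(n).
Since the indicial polynomial factors as (r - r_1)(r - r_2), D(n) = (r_1 + n - r_1)(r_1 + n - r_2) = n(n + 7/4).
Evaluating step by step (a_0 = 1):
  n = 1: D(1) = 1(1 + 7/4) = 11/4; numerator = -4(1) = -4; a_1 = (-4)/(11/4) = -16/11
  n = 2: D(2) = 2(2 + 7/4) = 15/2; numerator = -4(-16/11) - 2(1) = 42/11; a_2 = (42/11)/(15/2) = 28/55
  n = 3: D(3) = 3(3 + 7/4) = 57/4; numerator = -4(28/55) - 2(-16/11) = 48/55; a_3 = (48/55)/(57/4) = 64/1045
  n = 4: D(4) = 4(4 + 7/4) = 23; numerator = -4(64/1045) - 2(28/55) = -24/19; a_4 = (-24/19)/(23) = -24/437

r = 2; a_0 = 1; a_1 = -16/11; a_2 = 28/55; a_3 = 64/1045; a_4 = -24/437


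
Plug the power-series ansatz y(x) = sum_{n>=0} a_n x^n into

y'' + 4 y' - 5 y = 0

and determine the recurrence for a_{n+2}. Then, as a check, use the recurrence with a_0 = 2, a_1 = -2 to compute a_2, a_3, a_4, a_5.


Substitute y = sum_n a_n x^n.
y''(x) has coefficient (n+2)(n+1) a_{n+2} at x^n;
4 y'(x) has coefficient 4 (n+1) a_{n+1} at x^n;
-5 y(x) has coefficient -5 a_n at x^n.
Matching x^n: (n+2)(n+1) a_{n+2} + 4 (n+1) a_{n+1} - 5 a_n = 0.
Thus a_{n+2} = [-4 (n+1) a_{n+1} + 5 a_n] / ((n+1)(n+2)).

Check with a_0 = 2, a_1 = -2 (apply the recurrence for n = 0, 1, 2, 3): a_0 = 2, a_1 = -2, a_2 = 9, a_3 = -41/3, a_4 = 209/12, a_5 = -347/20.

a_(n+2) = [-4 (n+1) a_(n+1) + 5 a_n] / ((n+1)(n+2)); check: a_0 = 2, a_1 = -2, a_2 = 9, a_3 = -41/3, a_4 = 209/12, a_5 = -347/20


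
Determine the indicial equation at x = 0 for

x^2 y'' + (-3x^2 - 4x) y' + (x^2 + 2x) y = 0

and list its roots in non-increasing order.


Divide by x^2 to reach normal form y'' + P_1(x) y' + P_2(x) y = 0 with P_1(x) = -3 - 4/x and P_2(x) = 1 + 2/x.
x = 0 is a singular point because the y'-coefficient -3 - 4/x has a pole at x = 0 and the y-coefficient 1 + 2/x has a pole at x = 0.
It is a regular singular point because x P_1(x) = p(x) = -3x - 4 and x^2 P_2(x) = q(x) = x^2 + 2x are polynomials, hence analytic at x = 0.
p(0) = -4,  q(0) = 0.
Indicial equation: r(r-1) + p(0) r + q(0) = 0, i.e. r^2 + (p(0) - 1) r + q(0) = 0, i.e. r^2 - 5 r = 0.
Discriminant: (-5)^2 - 4(0) = 25, so r = (5 ± 5)/2.
Solving: r_1 = 5, r_2 = 0.

indicial: r^2 - 5 r = 0; roots r_1 = 5, r_2 = 0


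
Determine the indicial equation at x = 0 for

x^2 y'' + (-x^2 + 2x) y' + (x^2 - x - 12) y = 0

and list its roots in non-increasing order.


Divide by x^2 to reach normal form y'' + P_1(x) y' + P_2(x) y = 0 with P_1(x) = -1 + 2/x and P_2(x) = 1 - 1/x - 12/x^2.
x = 0 is a singular point because the y'-coefficient -1 + 2/x has a pole at x = 0 and the y-coefficient 1 - 1/x - 12/x^2 has a pole at x = 0.
It is a regular singular point because x P_1(x) = p(x) = 2 - x and x^2 P_2(x) = q(x) = x^2 - x - 12 are polynomials, hence analytic at x = 0.
p(0) = 2,  q(0) = -12.
Indicial equation: r(r-1) + p(0) r + q(0) = 0, i.e. r^2 + (p(0) - 1) r + q(0) = 0, i.e. r^2 + 1 r - 12 = 0.
Discriminant: (1)^2 - 4(-12) = 49, so r = (-1 ± 7)/2.
Solving: r_1 = 3, r_2 = -4.

indicial: r^2 + 1 r - 12 = 0; roots r_1 = 3, r_2 = -4


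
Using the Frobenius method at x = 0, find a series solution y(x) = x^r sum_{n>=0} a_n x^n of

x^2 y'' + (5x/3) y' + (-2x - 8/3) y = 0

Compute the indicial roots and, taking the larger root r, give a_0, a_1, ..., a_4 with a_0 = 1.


Write in Frobenius form y'' + (p(x)/x) y' + (q(x)/x^2) y = 0:
  p(x) = 5/3,  q(x) = -2x - 8/3.
Indicial equation: r(r-1) + (5/3) r + (-8/3) = 0 -> roots r_1 = 4/3, r_2 = -2.
Take r = r_1 = 4/3. Let y(x) = x^r sum_{n>=0} a_n x^n with a_0 = 1.
Substitute y = x^r sum a_n x^n and match x^{r+n}. The recurrence is
  D(n) a_n - 2 a_{n-1} = 0,  where D(n) = (r+n)(r+n-1) + (5/3)(r+n) + (-8/3).
  a_n = 2 / D(n) * a_{n-1}.
Since the indicial polynomial factors as (r - r_1)(r - r_2), D(n) = (r_1 + n - r_1)(r_1 + n - r_2) = n(n + 10/3).
Evaluating step by step (a_0 = 1):
  n = 1: D(1) = 1(1 + 10/3) = 13/3; numerator = 2(1) = 2; a_1 = (2)/(13/3) = 6/13
  n = 2: D(2) = 2(2 + 10/3) = 32/3; numerator = 2(6/13) = 12/13; a_2 = (12/13)/(32/3) = 9/104
  n = 3: D(3) = 3(3 + 10/3) = 19; numerator = 2(9/104) = 9/52; a_3 = (9/52)/(19) = 9/988
  n = 4: D(4) = 4(4 + 10/3) = 88/3; numerator = 2(9/988) = 9/494; a_4 = (9/494)/(88/3) = 27/43472

r = 4/3; a_0 = 1; a_1 = 6/13; a_2 = 9/104; a_3 = 9/988; a_4 = 27/43472


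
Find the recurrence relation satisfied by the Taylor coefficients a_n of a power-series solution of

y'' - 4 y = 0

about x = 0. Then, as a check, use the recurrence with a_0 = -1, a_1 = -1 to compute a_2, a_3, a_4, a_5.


Substitute y = sum_n a_n x^n into y'' + (const) y = 0.
y''(x) = sum_{n>=0} (n+2)(n+1) a_{n+2} x^n.
The ODE becomes sum_n [(n+2)(n+1) a_{n+2} - 4 a_n] x^n = 0.
Setting each coefficient to zero gives the recurrence:
  (n+2)(n+1) a_{n+2} - 4 a_n = 0,
  a_{n+2} = 4 / ((n+1)(n+2)) a_n.

Check with a_0 = -1, a_1 = -1 (apply the recurrence for n = 0, 1, 2, 3): a_0 = -1, a_1 = -1, a_2 = -2, a_3 = -2/3, a_4 = -2/3, a_5 = -2/15.

a_{n+2} = 4/((n+1)(n+2)) * a_n; check: a_0 = -1, a_1 = -1, a_2 = -2, a_3 = -2/3, a_4 = -2/3, a_5 = -2/15


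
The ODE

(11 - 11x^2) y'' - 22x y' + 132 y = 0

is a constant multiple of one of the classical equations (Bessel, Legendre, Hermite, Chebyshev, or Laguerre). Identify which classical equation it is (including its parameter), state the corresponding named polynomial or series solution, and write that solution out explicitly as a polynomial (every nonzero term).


All three coefficients share the factor 11; dividing through by 11 gives  (1 - x^2) y'' - 2x y' + 12 y = 0.
This matches the Legendre equation (1 - x^2) y'' - 2x y' + n(n+1) y = 0 (note the -2x y' term) with n(n+1) = 12, so n = 3; the polynomial solution is P_3(x).
With y = sum_k a_k x^k, matching x^k gives (k+2)(k+1) a_{k+2} = [k(k+1) - n(n+1)] a_k = (k - 3)(k + 4) a_k. The right side vanishes at k = 3, so the series with the parity of 3 terminates at degree 3.
Standard normalization (P_n(1) = 1): leading coefficient (2n)!/(2^n (n!)^2) = 720/(8*36) = 5/2, so a_3 = 5/2. Work downward with a_k = (k+1)(k+2) a_{k+2} / ((k - 3)(k + 4)):
  a_1 = (2)(3)(5/2) / ((1 - 3)(1 + 4)) = 15/(-10) = -3/2
Hence P_3(x) = 5 x^3/2 - 3 x/2.

P_3(x); series = 5 x^3/2 - 3 x/2


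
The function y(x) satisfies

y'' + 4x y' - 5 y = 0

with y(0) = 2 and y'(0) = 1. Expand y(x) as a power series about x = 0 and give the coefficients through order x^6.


Ansatz: y(x) = sum_{n>=0} a_n x^n, so y'(x) = sum_{n>=1} n a_n x^(n-1) and y''(x) = sum_{n>=2} n(n-1) a_n x^(n-2).
Substitute into P(x) y'' + Q(x) y' + R(x) y = 0 with P(x) = 1, Q(x) = 4x, R(x) = -5, and match powers of x.
Initial conditions: a_0 = 2, a_1 = 1.
Setting the coefficient of each power of x to zero and solving order by order (substituting the coefficients already found):
  x^0: 2 a_2 - 5 a_0 = 0  ->  2 a_2 = 5 a_0 = 10  ->  a_2 = 5
  x^1: 6 a_3 - a_1 = 0  ->  6 a_3 = a_1 = 1  ->  a_3 = 1/6
  x^2: 12 a_4 + 3 a_2 = 0  ->  12 a_4 = -3 a_2 = -15  ->  a_4 = -5/4
  x^3: 20 a_5 + 7 a_3 = 0  ->  20 a_5 = -7 a_3 = -7/6  ->  a_5 = -7/120
  x^4: 30 a_6 + 11 a_4 = 0  ->  30 a_6 = -11 a_4 = 55/4  ->  a_6 = 11/24
Truncated series: y(x) = 2 + x + 5 x^2 + (1/6) x^3 - (5/4) x^4 - (7/120) x^5 + (11/24) x^6 + O(x^7).

a_0 = 2; a_1 = 1; a_2 = 5; a_3 = 1/6; a_4 = -5/4; a_5 = -7/120; a_6 = 11/24


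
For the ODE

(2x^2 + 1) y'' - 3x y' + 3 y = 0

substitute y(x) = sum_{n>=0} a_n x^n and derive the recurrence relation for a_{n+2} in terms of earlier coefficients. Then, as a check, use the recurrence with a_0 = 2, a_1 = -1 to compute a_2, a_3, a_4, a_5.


Substitute y = sum_n a_n x^n.
(1 + 2 x^2) y'' contributes (n+2)(n+1) a_{n+2} + 2 n(n-1) a_n at x^n.
-3 x y'(x) contributes -3 n a_n at x^n.
3 y(x) contributes 3 a_n at x^n.
Matching x^n: (n+2)(n+1) a_{n+2} + (2 n(n-1) - 3 n + 3) a_n = 0.
Thus a_{n+2} = (-2 n(n-1) + 3 n - 3) / ((n+1)(n+2)) * a_n.

Check with a_0 = 2, a_1 = -1 (apply the recurrence for n = 0, 1, 2, 3): a_0 = 2, a_1 = -1, a_2 = -3, a_3 = 0, a_4 = 1/4, a_5 = 0.

a_(n+2) = (-2 n(n-1) + 3 n - 3) / ((n+1)(n+2)) * a_n; check: a_0 = 2, a_1 = -1, a_2 = -3, a_3 = 0, a_4 = 1/4, a_5 = 0


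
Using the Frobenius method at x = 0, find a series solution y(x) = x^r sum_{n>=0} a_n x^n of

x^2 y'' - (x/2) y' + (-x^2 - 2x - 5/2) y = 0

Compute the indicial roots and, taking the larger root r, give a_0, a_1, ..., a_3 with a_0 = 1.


Write in Frobenius form y'' + (p(x)/x) y' + (q(x)/x^2) y = 0:
  p(x) = -1/2,  q(x) = -x^2 - 2x - 5/2.
Indicial equation: r(r-1) + (-1/2) r + (-5/2) = 0 -> roots r_1 = 5/2, r_2 = -1.
Take r = r_1 = 5/2. Let y(x) = x^r sum_{n>=0} a_n x^n with a_0 = 1.
Substitute y = x^r sum a_n x^n and match x^{r+n}. The recurrence is
  D(n) a_n - 2 a_{n-1} - 1 a_{n-2} = 0,  where D(n) = (r+n)(r+n-1) + (-1/2)(r+n) + (-5/2).
  a_n = [2 a_{n-1} + 1 a_{n-2}] / D(n).
Since the indicial polynomial factors as (r - r_1)(r - r_2), D(n) = (r_1 + n - r_1)(r_1 + n - r_2) = n(n + 7/2).
Evaluating step by step (a_0 = 1):
  n = 1: D(1) = 1(1 + 7/2) = 9/2; numerator = 2(1) = 2; a_1 = (2)/(9/2) = 4/9
  n = 2: D(2) = 2(2 + 7/2) = 11; numerator = 2(4/9) + 1(1) = 17/9; a_2 = (17/9)/(11) = 17/99
  n = 3: D(3) = 3(3 + 7/2) = 39/2; numerator = 2(17/99) + 1(4/9) = 26/33; a_3 = (26/33)/(39/2) = 4/99

r = 5/2; a_0 = 1; a_1 = 4/9; a_2 = 17/99; a_3 = 4/99


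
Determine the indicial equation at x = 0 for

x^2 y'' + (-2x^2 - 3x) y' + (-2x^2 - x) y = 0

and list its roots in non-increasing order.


Divide by x^2 to reach normal form y'' + P_1(x) y' + P_2(x) y = 0 with P_1(x) = -2 - 3/x and P_2(x) = -2 - 1/x.
x = 0 is a singular point because the y'-coefficient -2 - 3/x has a pole at x = 0 and the y-coefficient -2 - 1/x has a pole at x = 0.
It is a regular singular point because x P_1(x) = p(x) = -2x - 3 and x^2 P_2(x) = q(x) = -2x^2 - x are polynomials, hence analytic at x = 0.
p(0) = -3,  q(0) = 0.
Indicial equation: r(r-1) + p(0) r + q(0) = 0, i.e. r^2 + (p(0) - 1) r + q(0) = 0, i.e. r^2 - 4 r = 0.
Discriminant: (-4)^2 - 4(0) = 16, so r = (4 ± 4)/2.
Solving: r_1 = 4, r_2 = 0.

indicial: r^2 - 4 r = 0; roots r_1 = 4, r_2 = 0


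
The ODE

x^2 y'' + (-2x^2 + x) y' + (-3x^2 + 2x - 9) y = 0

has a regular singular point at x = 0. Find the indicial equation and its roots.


Divide by x^2 to reach normal form y'' + P_1(x) y' + P_2(x) y = 0 with P_1(x) = -2 + 1/x and P_2(x) = -3 + 2/x - 9/x^2.
x = 0 is a singular point because the y'-coefficient -2 + 1/x has a pole at x = 0 and the y-coefficient -3 + 2/x - 9/x^2 has a pole at x = 0.
It is a regular singular point because x P_1(x) = p(x) = 1 - 2x and x^2 P_2(x) = q(x) = -3x^2 + 2x - 9 are polynomials, hence analytic at x = 0.
p(0) = 1,  q(0) = -9.
Indicial equation: r(r-1) + p(0) r + q(0) = 0, i.e. r^2 + (p(0) - 1) r + q(0) = 0, i.e. r^2 - 9 = 0.
Discriminant: (0)^2 - 4(-9) = 36, so r = (0 ± 6)/2.
Solving: r_1 = 3, r_2 = -3.

indicial: r^2 - 9 = 0; roots r_1 = 3, r_2 = -3


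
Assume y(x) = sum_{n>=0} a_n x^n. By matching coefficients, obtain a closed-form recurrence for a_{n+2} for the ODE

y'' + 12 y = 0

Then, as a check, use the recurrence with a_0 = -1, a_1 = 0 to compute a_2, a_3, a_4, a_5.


Substitute y = sum_n a_n x^n into y'' + (const) y = 0.
y''(x) = sum_{n>=0} (n+2)(n+1) a_{n+2} x^n.
The ODE becomes sum_n [(n+2)(n+1) a_{n+2} + 12 a_n] x^n = 0.
Setting each coefficient to zero gives the recurrence:
  (n+2)(n+1) a_{n+2} + 12 a_n = 0,
  a_{n+2} = -12 / ((n+1)(n+2)) a_n.

Check with a_0 = -1, a_1 = 0 (apply the recurrence for n = 0, 1, 2, 3): a_0 = -1, a_1 = 0, a_2 = 6, a_3 = 0, a_4 = -6, a_5 = 0.

a_{n+2} = -12/((n+1)(n+2)) * a_n; check: a_0 = -1, a_1 = 0, a_2 = 6, a_3 = 0, a_4 = -6, a_5 = 0


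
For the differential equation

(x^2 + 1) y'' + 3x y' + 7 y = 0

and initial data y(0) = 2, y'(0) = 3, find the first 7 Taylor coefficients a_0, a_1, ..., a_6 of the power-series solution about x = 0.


Ansatz: y(x) = sum_{n>=0} a_n x^n, so y'(x) = sum_{n>=1} n a_n x^(n-1) and y''(x) = sum_{n>=2} n(n-1) a_n x^(n-2).
Substitute into P(x) y'' + Q(x) y' + R(x) y = 0 with P(x) = x^2 + 1, Q(x) = 3x, R(x) = 7, and match powers of x.
Initial conditions: a_0 = 2, a_1 = 3.
Setting the coefficient of each power of x to zero and solving order by order (substituting the coefficients already found):
  x^0: 2 a_2 + 7 a_0 = 0  ->  2 a_2 = -7 a_0 = -14  ->  a_2 = -7
  x^1: 6 a_3 + 10 a_1 = 0  ->  6 a_3 = -10 a_1 = -30  ->  a_3 = -5
  x^2: 12 a_4 + 15 a_2 = 0  ->  12 a_4 = -15 a_2 = 105  ->  a_4 = 35/4
  x^3: 20 a_5 + 22 a_3 = 0  ->  20 a_5 = -22 a_3 = 110  ->  a_5 = 11/2
  x^4: 30 a_6 + 31 a_4 = 0  ->  30 a_6 = -31 a_4 = -1085/4  ->  a_6 = -217/24
Truncated series: y(x) = 2 + 3 x - 7 x^2 - 5 x^3 + (35/4) x^4 + (11/2) x^5 - (217/24) x^6 + O(x^7).

a_0 = 2; a_1 = 3; a_2 = -7; a_3 = -5; a_4 = 35/4; a_5 = 11/2; a_6 = -217/24


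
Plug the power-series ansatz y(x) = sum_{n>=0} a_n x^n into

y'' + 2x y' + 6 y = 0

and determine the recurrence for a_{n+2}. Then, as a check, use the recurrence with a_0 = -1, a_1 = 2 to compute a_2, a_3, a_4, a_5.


Substitute y = sum_n a_n x^n.
y''(x) has coefficient (n+2)(n+1) a_{n+2} at x^n;
2 x y'(x) has coefficient 2 n a_n at x^n (shift);
6 y(x) has coefficient 6 a_n at x^n.
Matching x^n: (n+2)(n+1) a_{n+2} + (2n + 6) a_n = 0.
Thus a_{n+2} = (-2n - 6) / ((n+1)(n+2)) * a_n.

Check with a_0 = -1, a_1 = 2 (apply the recurrence for n = 0, 1, 2, 3): a_0 = -1, a_1 = 2, a_2 = 3, a_3 = -8/3, a_4 = -5/2, a_5 = 8/5.

a_(n+2) = (-2n - 6) / ((n+1)(n+2)) * a_n; check: a_0 = -1, a_1 = 2, a_2 = 3, a_3 = -8/3, a_4 = -5/2, a_5 = 8/5
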